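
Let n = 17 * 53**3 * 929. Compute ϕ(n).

φ(17) = 17 − 1 = 16.
φ(53^3) = 53^2·(53−1) = 2809·52 = 146068.
φ(929) = 929 − 1 = 928.
Since φ is multiplicative, φ(2351214461) = 16 · 146068 · 928 = 2168817664.

2168817664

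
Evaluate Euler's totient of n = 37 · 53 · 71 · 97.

φ(13505407) = 13505407 · (1 − 1/37) · (1 − 1/53) · (1 − 1/71) · (1 − 1/97)
       = 13505407 · 12579840/13505407 = 12579840.

12579840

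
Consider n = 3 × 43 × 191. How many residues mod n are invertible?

15960

φ(3) = 3 − 1 = 2.
φ(43) = 43 − 1 = 42.
φ(191) = 191 − 1 = 190.
φ(24639) = 2 × 42 × 190 = 15960.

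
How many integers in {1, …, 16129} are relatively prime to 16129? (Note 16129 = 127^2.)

16002

φ(16129) = 16129 · (1 − 1/127)
       = 16129 · 126/127 = 16002.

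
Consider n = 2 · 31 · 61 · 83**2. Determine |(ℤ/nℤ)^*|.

φ(26054198) = 26054198 · (1 − 1/2) · (1 − 1/31) · (1 − 1/61) · (1 − 1/83)
       = 26054198 · 147600/313906 = 12250800.

12250800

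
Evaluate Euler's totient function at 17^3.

4624

φ(17^3) = 17^2·(17−1) = 289·16 = 4624.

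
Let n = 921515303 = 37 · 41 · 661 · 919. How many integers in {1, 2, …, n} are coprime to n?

φ(37) = 37 − 1 = 36.
φ(41) = 41 − 1 = 40.
φ(661) = 661 − 1 = 660.
φ(919) = 919 − 1 = 918.
φ(921515303) = 36 × 40 × 660 × 918 = 872467200.

872467200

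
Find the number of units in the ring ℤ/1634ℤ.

Prime factorization: 1634 = 2 * 19 * 43.
φ(2) = 2 − 1 = 1.
φ(19) = 19 − 1 = 18.
φ(43) = 43 − 1 = 42.
φ(1634) = 1 × 18 × 42 = 756.

756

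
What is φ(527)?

480

527 = 17 · 31.
φ(527) = 527 · (1 − 1/17) · (1 − 1/31)
       = 527 · 480/527 = 480.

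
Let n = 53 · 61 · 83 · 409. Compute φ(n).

φ(53) = 53 − 1 = 52.
φ(61) = 61 − 1 = 60.
φ(83) = 83 − 1 = 82.
φ(409) = 409 − 1 = 408.
Since φ is multiplicative, φ(109750651) = 52 · 60 · 82 · 408 = 104382720.

104382720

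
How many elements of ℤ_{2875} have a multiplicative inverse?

2200

Factor 2875: 2875 = 5^3 · 23.
φ(5^3) = 5^3 − 5^2 = 125 − 25 = 100.
φ(23) = 23 − 1 = 22.
φ(2875) = 100 × 22 = 2200.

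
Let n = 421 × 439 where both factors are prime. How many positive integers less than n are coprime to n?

183960

φ(pq) = (p−1)(q−1) = 420 · 438 = 183960.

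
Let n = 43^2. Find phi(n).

φ(43^2) = 43^2 − 43^1 = 1849 − 43 = 1806.

1806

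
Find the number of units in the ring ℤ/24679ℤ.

22176

First factor: 24679 = 23 × 29 × 37.
φ(24679) = 24679 · (1 − 1/23) · (1 − 1/29) · (1 − 1/37)
       = 24679 · 22176/24679 = 22176.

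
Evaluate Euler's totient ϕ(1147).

1080

Prime factorization: 1147 = 31 · 37.
φ(31) = 31 − 1 = 30.
φ(37) = 37 − 1 = 36.
φ(1147) = 30 × 36 = 1080.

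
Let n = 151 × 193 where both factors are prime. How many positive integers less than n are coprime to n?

28800

φ(151) = 151 − 1 = 150.
φ(193) = 193 − 1 = 192.
Since φ is multiplicative, φ(29143) = 150 · 192 = 28800.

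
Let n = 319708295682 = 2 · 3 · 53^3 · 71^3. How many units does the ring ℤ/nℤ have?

103086030320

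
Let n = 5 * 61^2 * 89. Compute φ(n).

φ(1655845) = 1655845 · (1 − 1/5) · (1 − 1/61) · (1 − 1/89)
       = 1655845 · 21120/27145 = 1288320.

1288320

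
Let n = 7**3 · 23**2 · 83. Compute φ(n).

12198648

φ(7^3) = 7^2·(7−1) = 49·6 = 294.
φ(23^2) = 23^2 − 23^1 = 529 − 23 = 506.
φ(83) = 83 − 1 = 82.
Since φ is multiplicative, φ(15060101) = 294 · 506 · 82 = 12198648.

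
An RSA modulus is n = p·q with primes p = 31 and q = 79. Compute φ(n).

2340

φ(31) = 31 − 1 = 30.
φ(79) = 79 − 1 = 78.
φ(2449) = 30 × 78 = 2340.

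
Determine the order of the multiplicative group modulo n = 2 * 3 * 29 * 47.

φ(8178) = 8178 · (1 − 1/2) · (1 − 1/3) · (1 − 1/29) · (1 − 1/47)
       = 8178 · 2576/8178 = 2576.

2576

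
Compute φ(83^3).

φ(571787) = 571787 · (1 − 1/83)
       = 571787 · 82/83 = 564898.

564898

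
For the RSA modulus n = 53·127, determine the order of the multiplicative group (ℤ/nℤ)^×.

6552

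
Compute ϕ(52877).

43560

Factor 52877: 52877 = 11**2 · 19 · 23.
φ(11^2) = 11^2 − 11^1 = 121 − 11 = 110.
φ(19) = 19 − 1 = 18.
φ(23) = 23 − 1 = 22.
φ(52877) = 110 × 18 × 22 = 43560.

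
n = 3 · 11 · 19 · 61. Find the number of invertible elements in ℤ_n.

21600

φ(3) = 3 − 1 = 2.
φ(11) = 11 − 1 = 10.
φ(19) = 19 − 1 = 18.
φ(61) = 61 − 1 = 60.
Since φ is multiplicative, φ(38247) = 2 · 10 · 18 · 60 = 21600.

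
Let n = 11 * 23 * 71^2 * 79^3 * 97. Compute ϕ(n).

51097433587200

φ(11) = 11 − 1 = 10.
φ(23) = 23 − 1 = 22.
φ(71^2) = 71^1·(71−1) = 71·70 = 4970.
φ(79^3) = 79^3 − 79^2 = 493039 − 6241 = 486798.
φ(97) = 97 − 1 = 96.
φ(60994436969059) = 10 × 22 × 4970 × 486798 × 96 = 51097433587200.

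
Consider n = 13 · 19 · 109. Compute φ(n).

φ(26923) = 26923 · (1 − 1/13) · (1 − 1/19) · (1 − 1/109)
       = 26923 · 23328/26923 = 23328.

23328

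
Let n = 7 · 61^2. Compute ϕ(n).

21960

φ(7) = 7 − 1 = 6.
φ(61^2) = 61^1·(61−1) = 61·60 = 3660.
φ(26047) = 6 × 3660 = 21960.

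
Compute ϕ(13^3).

2028

φ(13^3) = 13^2·(13−1) = 169·12 = 2028.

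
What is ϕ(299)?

264

Factor 299: 299 = 13 · 23.
φ(13) = 13 − 1 = 12.
φ(23) = 23 − 1 = 22.
Multiply: 12 · 22 = 264.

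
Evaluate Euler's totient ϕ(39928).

15840

Prime factorization: 39928 = 2^3 · 7 · 23 · 31.
φ(39928) = 39928 · (1 − 1/2) · (1 − 1/7) · (1 − 1/23) · (1 − 1/31)
       = 39928 · 3960/9982 = 15840.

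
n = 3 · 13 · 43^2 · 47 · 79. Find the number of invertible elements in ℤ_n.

φ(267748143) = 267748143 · (1 − 1/3) · (1 − 1/13) · (1 − 1/43) · (1 − 1/47) · (1 − 1/79)
       = 267748143 · 3616704/6226701 = 155518272.

155518272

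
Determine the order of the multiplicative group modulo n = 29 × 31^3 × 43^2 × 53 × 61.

φ(5164469241163) = 5164469241163 · (1 − 1/29) · (1 − 1/31) · (1 − 1/43) · (1 − 1/53) · (1 − 1/61)
       = 5164469241163 · 110073600/124978081 = 4548571372800.

4548571372800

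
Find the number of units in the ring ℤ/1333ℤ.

1260

First factor: 1333 = 31 · 43.
φ(31) = 31 − 1 = 30.
φ(43) = 43 − 1 = 42.
Since φ is multiplicative, φ(1333) = 30 · 42 = 1260.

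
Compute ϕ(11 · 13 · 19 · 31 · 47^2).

140097600

φ(186057443) = 186057443 · (1 − 1/11) · (1 − 1/13) · (1 − 1/19) · (1 − 1/31) · (1 − 1/47)
       = 186057443 · 2980800/3958669 = 140097600.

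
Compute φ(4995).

2592

Prime factorization: 4995 = 3^3 · 5 · 37.
φ(4995) = 4995 · (1 − 1/3) · (1 − 1/5) · (1 − 1/37)
       = 4995 · 288/555 = 2592.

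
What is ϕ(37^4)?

φ(1874161) = 1874161 · (1 − 1/37)
       = 1874161 · 36/37 = 1823508.

1823508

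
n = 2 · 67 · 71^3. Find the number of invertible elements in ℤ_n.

φ(47960074) = 47960074 · (1 − 1/2) · (1 − 1/67) · (1 − 1/71)
       = 47960074 · 4620/9514 = 23289420.

23289420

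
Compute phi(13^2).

φ(169) = 169 · (1 − 1/13)
       = 169 · 12/13 = 156.

156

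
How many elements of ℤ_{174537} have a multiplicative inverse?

100800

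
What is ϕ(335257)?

Factor 335257: 335257 = 13 * 17 * 37 * 41.
φ(335257) = 335257 · (1 − 1/13) · (1 − 1/17) · (1 − 1/37) · (1 − 1/41)
       = 335257 · 276480/335257 = 276480.

276480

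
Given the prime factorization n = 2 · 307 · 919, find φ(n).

280908

φ(2) = 2 − 1 = 1.
φ(307) = 307 − 1 = 306.
φ(919) = 919 − 1 = 918.
Multiply: 1 · 306 · 918 = 280908.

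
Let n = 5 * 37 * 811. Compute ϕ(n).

φ(150035) = 150035 · (1 − 1/5) · (1 − 1/37) · (1 − 1/811)
       = 150035 · 116640/150035 = 116640.

116640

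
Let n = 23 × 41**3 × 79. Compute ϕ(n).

115383840

φ(23) = 23 − 1 = 22.
φ(41^3) = 41^3 − 41^2 = 68921 − 1681 = 67240.
φ(79) = 79 − 1 = 78.
Multiply: 22 · 67240 · 78 = 115383840.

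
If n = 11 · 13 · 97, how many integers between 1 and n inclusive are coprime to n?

φ(13871) = 13871 · (1 − 1/11) · (1 − 1/13) · (1 − 1/97)
       = 13871 · 11520/13871 = 11520.

11520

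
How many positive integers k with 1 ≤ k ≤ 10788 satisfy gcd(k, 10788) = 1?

3360

Factor 10788: 10788 = 2^2 × 3 × 29 × 31.
φ(2^2) = 2^2 − 2^1 = 4 − 2 = 2.
φ(3) = 3 − 1 = 2.
φ(29) = 29 − 1 = 28.
φ(31) = 31 − 1 = 30.
φ(10788) = 2 × 2 × 28 × 30 = 3360.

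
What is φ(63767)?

52800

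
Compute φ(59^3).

201898

φ(59^3) = 59^3 − 59^2 = 205379 − 3481 = 201898.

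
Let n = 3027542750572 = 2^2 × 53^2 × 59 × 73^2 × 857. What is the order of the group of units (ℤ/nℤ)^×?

1438355782656

φ(2^2) = 2^1·(2−1) = 2·1 = 2.
φ(53^2) = 53^2 − 53^1 = 2809 − 53 = 2756.
φ(59) = 59 − 1 = 58.
φ(73^2) = 73^1·(73−1) = 73·72 = 5256.
φ(857) = 857 − 1 = 856.
φ(3027542750572) = 2 × 2756 × 58 × 5256 × 856 = 1438355782656.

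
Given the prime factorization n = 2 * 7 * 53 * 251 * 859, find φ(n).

66924000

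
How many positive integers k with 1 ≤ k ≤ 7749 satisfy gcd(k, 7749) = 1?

4320

Factor 7749: 7749 = 3^3 · 7 · 41.
φ(3^3) = 3^2·(3−1) = 9·2 = 18.
φ(7) = 7 − 1 = 6.
φ(41) = 41 − 1 = 40.
Multiply: 18 · 6 · 40 = 4320.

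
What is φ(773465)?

470400

Factor 773465: 773465 = 5 * 7^3 * 11 * 41.
φ(773465) = 773465 · (1 − 1/5) · (1 − 1/7) · (1 − 1/11) · (1 − 1/41)
       = 773465 · 9600/15785 = 470400.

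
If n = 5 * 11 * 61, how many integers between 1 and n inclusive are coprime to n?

φ(3355) = 3355 · (1 − 1/5) · (1 − 1/11) · (1 − 1/61)
       = 3355 · 2400/3355 = 2400.

2400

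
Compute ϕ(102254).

47040

First factor: 102254 = 2 · 29 · 41 · 43.
φ(102254) = 102254 · (1 − 1/2) · (1 − 1/29) · (1 − 1/41) · (1 − 1/43)
       = 102254 · 47040/102254 = 47040.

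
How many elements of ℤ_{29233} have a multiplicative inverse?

26400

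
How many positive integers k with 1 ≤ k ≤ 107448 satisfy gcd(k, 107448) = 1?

31680

107448 = 2^3 · 3 · 11^2 · 37.
φ(2^3) = 2^2·(2−1) = 4·1 = 4.
φ(3) = 3 − 1 = 2.
φ(11^2) = 11^2 − 11^1 = 121 − 11 = 110.
φ(37) = 37 − 1 = 36.
Since φ is multiplicative, φ(107448) = 4 · 2 · 110 · 36 = 31680.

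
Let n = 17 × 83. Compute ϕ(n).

1312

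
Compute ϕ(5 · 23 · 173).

φ(19895) = 19895 · (1 − 1/5) · (1 − 1/23) · (1 − 1/173)
       = 19895 · 15136/19895 = 15136.

15136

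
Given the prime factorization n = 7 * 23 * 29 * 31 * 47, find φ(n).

5100480

φ(6802733) = 6802733 · (1 − 1/7) · (1 − 1/23) · (1 − 1/29) · (1 − 1/31) · (1 − 1/47)
       = 6802733 · 5100480/6802733 = 5100480.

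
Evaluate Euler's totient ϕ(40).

First factor: 40 = 2^3 · 5.
φ(2^3) = 2^2·(2−1) = 4·1 = 4.
φ(5) = 5 − 1 = 4.
φ(40) = 4 × 4 = 16.

16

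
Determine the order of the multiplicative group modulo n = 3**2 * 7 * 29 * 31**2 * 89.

82494720

φ(3^2) = 3^1·(3−1) = 3·2 = 6.
φ(7) = 7 − 1 = 6.
φ(29) = 29 − 1 = 28.
φ(31^2) = 31^2 − 31^1 = 961 − 31 = 930.
φ(89) = 89 − 1 = 88.
Since φ is multiplicative, φ(156261483) = 6 · 6 · 28 · 930 · 88 = 82494720.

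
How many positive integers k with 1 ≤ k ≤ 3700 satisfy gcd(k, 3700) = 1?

1440

Factor 3700: 3700 = 2**2 · 5**2 · 37.
φ(3700) = 3700 · (1 − 1/2) · (1 − 1/5) · (1 − 1/37)
       = 3700 · 144/370 = 1440.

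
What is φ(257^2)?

φ(66049) = 66049 · (1 − 1/257)
       = 66049 · 256/257 = 65792.

65792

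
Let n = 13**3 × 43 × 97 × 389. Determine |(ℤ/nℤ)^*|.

φ(13^3) = 13^2·(13−1) = 169·12 = 2028.
φ(43) = 43 − 1 = 42.
φ(97) = 97 − 1 = 96.
φ(389) = 389 − 1 = 388.
Multiply: 2028 · 42 · 96 · 388 = 3172635648.

3172635648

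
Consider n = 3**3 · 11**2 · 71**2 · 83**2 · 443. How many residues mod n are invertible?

φ(50260377116169) = 50260377116169 · (1 − 1/3) · (1 − 1/11) · (1 − 1/71) · (1 − 1/83) · (1 − 1/443)
       = 50260377116169 · 50741600/86149767 = 29603004631200.

29603004631200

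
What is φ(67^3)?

296274

φ(67^3) = 67^2·(67−1) = 4489·66 = 296274.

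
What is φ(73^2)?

φ(73^2) = 73^1·(73−1) = 73·72 = 5256.

5256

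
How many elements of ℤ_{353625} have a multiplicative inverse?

176000

Prime factorization: 353625 = 3 * 5**3 * 23 * 41.
φ(3) = 3 − 1 = 2.
φ(5^3) = 5^2·(5−1) = 25·4 = 100.
φ(23) = 23 − 1 = 22.
φ(41) = 41 − 1 = 40.
Since φ is multiplicative, φ(353625) = 2 · 100 · 22 · 40 = 176000.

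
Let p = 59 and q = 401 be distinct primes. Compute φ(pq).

23200

φ(23659) = 23659 · (1 − 1/59) · (1 − 1/401)
       = 23659 · 23200/23659 = 23200.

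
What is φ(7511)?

6048

7511 = 7 · 29 · 37.
φ(7511) = 7511 · (1 − 1/7) · (1 − 1/29) · (1 − 1/37)
       = 7511 · 6048/7511 = 6048.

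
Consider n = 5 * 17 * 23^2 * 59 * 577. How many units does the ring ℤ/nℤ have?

φ(1530743495) = 1530743495 · (1 − 1/5) · (1 − 1/17) · (1 − 1/23) · (1 − 1/59) · (1 − 1/577)
       = 1530743495 · 47038464/66554065 = 1081884672.

1081884672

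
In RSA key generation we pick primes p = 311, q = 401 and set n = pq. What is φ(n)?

124000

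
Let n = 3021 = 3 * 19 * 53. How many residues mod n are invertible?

1872

φ(3021) = 3021 · (1 − 1/3) · (1 − 1/19) · (1 − 1/53)
       = 3021 · 1872/3021 = 1872.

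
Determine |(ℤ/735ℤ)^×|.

336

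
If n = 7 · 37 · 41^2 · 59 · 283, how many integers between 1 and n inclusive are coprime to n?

5793949440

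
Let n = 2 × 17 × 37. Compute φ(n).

576

φ(2) = 2 − 1 = 1.
φ(17) = 17 − 1 = 16.
φ(37) = 37 − 1 = 36.
φ(1258) = 1 × 16 × 36 = 576.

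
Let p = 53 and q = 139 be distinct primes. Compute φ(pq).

φ(n) = (p − 1)(q − 1) = (53−1)(139−1) = 52·138 = 7176.

7176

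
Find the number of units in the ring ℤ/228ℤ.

First factor: 228 = 2^2 × 3 × 19.
φ(228) = 228 · (1 − 1/2) · (1 − 1/3) · (1 − 1/19)
       = 228 · 36/114 = 72.

72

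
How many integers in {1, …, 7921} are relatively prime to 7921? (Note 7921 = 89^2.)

7832

φ(7921) = 7921 · (1 − 1/89)
       = 7921 · 88/89 = 7832.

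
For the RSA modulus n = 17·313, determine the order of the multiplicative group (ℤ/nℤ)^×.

4992

φ(17) = 17 − 1 = 16.
φ(313) = 313 − 1 = 312.
Multiply: 16 · 312 = 4992.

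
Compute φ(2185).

Factor 2185: 2185 = 5 × 19 × 23.
φ(5) = 5 − 1 = 4.
φ(19) = 19 − 1 = 18.
φ(23) = 23 − 1 = 22.
φ(2185) = 4 × 18 × 22 = 1584.

1584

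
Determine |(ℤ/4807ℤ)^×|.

First factor: 4807 = 11 · 19 · 23.
φ(4807) = 4807 · (1 − 1/11) · (1 − 1/19) · (1 − 1/23)
       = 4807 · 3960/4807 = 3960.

3960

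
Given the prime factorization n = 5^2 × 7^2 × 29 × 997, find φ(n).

23425920

φ(35418425) = 35418425 · (1 − 1/5) · (1 − 1/7) · (1 − 1/29) · (1 − 1/997)
       = 35418425 · 669312/1011955 = 23425920.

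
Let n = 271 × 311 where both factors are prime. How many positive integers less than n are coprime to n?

φ(pq) = (p−1)(q−1) = 270 · 310 = 83700.

83700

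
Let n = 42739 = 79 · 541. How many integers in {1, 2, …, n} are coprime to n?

φ(42739) = 42739 · (1 − 1/79) · (1 − 1/541)
       = 42739 · 42120/42739 = 42120.

42120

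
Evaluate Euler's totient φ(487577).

First factor: 487577 = 17 × 23 × 29 × 43.
φ(487577) = 487577 · (1 − 1/17) · (1 − 1/23) · (1 − 1/29) · (1 − 1/43)
       = 487577 · 413952/487577 = 413952.

413952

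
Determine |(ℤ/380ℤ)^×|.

144

Prime factorization: 380 = 2^2 · 5 · 19.
φ(380) = 380 · (1 − 1/2) · (1 − 1/5) · (1 − 1/19)
       = 380 · 72/190 = 144.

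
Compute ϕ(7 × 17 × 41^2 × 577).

φ(115422503) = 115422503 · (1 − 1/7) · (1 − 1/17) · (1 − 1/41) · (1 − 1/577)
       = 115422503 · 2211840/2815183 = 90685440.

90685440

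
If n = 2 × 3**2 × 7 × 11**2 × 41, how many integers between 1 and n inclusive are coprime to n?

φ(625086) = 625086 · (1 − 1/2) · (1 − 1/3) · (1 − 1/7) · (1 − 1/11) · (1 − 1/41)
       = 625086 · 4800/18942 = 158400.

158400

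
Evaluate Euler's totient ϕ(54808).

Factor 54808: 54808 = 2**3 · 13 · 17 · 31.
φ(54808) = 54808 · (1 − 1/2) · (1 − 1/13) · (1 − 1/17) · (1 − 1/31)
       = 54808 · 5760/13702 = 23040.

23040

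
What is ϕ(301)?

252

Factor 301: 301 = 7 · 43.
φ(7) = 7 − 1 = 6.
φ(43) = 43 − 1 = 42.
φ(301) = 6 × 42 = 252.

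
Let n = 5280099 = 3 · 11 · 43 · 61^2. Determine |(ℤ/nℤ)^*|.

3074400

φ(3) = 3 − 1 = 2.
φ(11) = 11 − 1 = 10.
φ(43) = 43 − 1 = 42.
φ(61^2) = 61^1·(61−1) = 61·60 = 3660.
Since φ is multiplicative, φ(5280099) = 2 · 10 · 42 · 3660 = 3074400.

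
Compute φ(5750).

Factor 5750: 5750 = 2 · 5^3 · 23.
φ(5750) = 5750 · (1 − 1/2) · (1 − 1/5) · (1 − 1/23)
       = 5750 · 88/230 = 2200.

2200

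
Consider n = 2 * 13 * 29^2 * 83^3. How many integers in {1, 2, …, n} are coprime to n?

5504366112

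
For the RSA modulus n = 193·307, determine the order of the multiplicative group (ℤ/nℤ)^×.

φ(59251) = 59251 · (1 − 1/193) · (1 − 1/307)
       = 59251 · 58752/59251 = 58752.

58752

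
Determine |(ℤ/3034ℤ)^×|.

Factor 3034: 3034 = 2 × 37 × 41.
φ(2) = 2 − 1 = 1.
φ(37) = 37 − 1 = 36.
φ(41) = 41 − 1 = 40.
Multiply: 1 · 36 · 40 = 1440.

1440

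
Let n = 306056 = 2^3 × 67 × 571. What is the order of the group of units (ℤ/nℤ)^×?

φ(306056) = 306056 · (1 − 1/2) · (1 − 1/67) · (1 − 1/571)
       = 306056 · 37620/76514 = 150480.

150480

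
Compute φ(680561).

Prime factorization: 680561 = 7^2 × 17 × 19 × 43.
φ(7^2) = 7^1·(7−1) = 7·6 = 42.
φ(17) = 17 − 1 = 16.
φ(19) = 19 − 1 = 18.
φ(43) = 43 − 1 = 42.
Since φ is multiplicative, φ(680561) = 42 · 16 · 18 · 42 = 508032.

508032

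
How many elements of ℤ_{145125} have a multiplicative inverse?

Prime factorization: 145125 = 3**3 × 5**3 × 43.
φ(3^3) = 3^3 − 3^2 = 27 − 9 = 18.
φ(5^3) = 5^3 − 5^2 = 125 − 25 = 100.
φ(43) = 43 − 1 = 42.
Since φ is multiplicative, φ(145125) = 18 · 100 · 42 = 75600.

75600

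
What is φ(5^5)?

φ(5^5) = 5^5 − 5^4 = 3125 − 625 = 2500.

2500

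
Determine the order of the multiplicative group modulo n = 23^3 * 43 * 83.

40081272

φ(43424023) = 43424023 · (1 − 1/23) · (1 − 1/43) · (1 − 1/83)
       = 43424023 · 75768/82087 = 40081272.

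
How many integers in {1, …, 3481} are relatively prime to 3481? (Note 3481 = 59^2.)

3422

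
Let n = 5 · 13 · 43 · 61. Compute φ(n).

120960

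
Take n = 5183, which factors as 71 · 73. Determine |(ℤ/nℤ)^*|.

5040

φ(5183) = 5183 · (1 − 1/71) · (1 − 1/73)
       = 5183 · 5040/5183 = 5040.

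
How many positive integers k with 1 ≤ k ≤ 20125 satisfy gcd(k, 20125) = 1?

13200

Factor 20125: 20125 = 5^3 · 7 · 23.
φ(20125) = 20125 · (1 − 1/5) · (1 − 1/7) · (1 − 1/23)
       = 20125 · 528/805 = 13200.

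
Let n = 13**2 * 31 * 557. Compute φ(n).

2602080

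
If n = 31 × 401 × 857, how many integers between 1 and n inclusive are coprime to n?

10272000

φ(10653367) = 10653367 · (1 − 1/31) · (1 − 1/401) · (1 − 1/857)
       = 10653367 · 10272000/10653367 = 10272000.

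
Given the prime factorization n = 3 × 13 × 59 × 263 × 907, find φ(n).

330421824

φ(3) = 3 − 1 = 2.
φ(13) = 13 − 1 = 12.
φ(59) = 59 − 1 = 58.
φ(263) = 263 − 1 = 262.
φ(907) = 907 − 1 = 906.
Since φ is multiplicative, φ(548882841) = 2 · 12 · 58 · 262 · 906 = 330421824.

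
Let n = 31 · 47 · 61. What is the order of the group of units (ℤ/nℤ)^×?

82800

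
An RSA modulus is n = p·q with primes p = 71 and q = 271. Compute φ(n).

φ(n) = (p − 1)(q − 1) = (71−1)(271−1) = 70·270 = 18900.

18900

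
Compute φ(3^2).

φ(9) = 9 · (1 − 1/3)
       = 9 · 2/3 = 6.

6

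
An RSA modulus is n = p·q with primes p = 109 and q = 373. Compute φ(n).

40176

φ(109) = 109 − 1 = 108.
φ(373) = 373 − 1 = 372.
φ(40657) = 108 × 372 = 40176.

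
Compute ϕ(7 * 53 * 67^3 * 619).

57126367584

φ(7) = 7 − 1 = 6.
φ(53) = 53 − 1 = 52.
φ(67^3) = 67^2·(67−1) = 4489·66 = 296274.
φ(619) = 619 − 1 = 618.
φ(69069922187) = 6 × 52 × 296274 × 618 = 57126367584.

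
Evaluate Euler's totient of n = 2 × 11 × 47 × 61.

φ(2) = 2 − 1 = 1.
φ(11) = 11 − 1 = 10.
φ(47) = 47 − 1 = 46.
φ(61) = 61 − 1 = 60.
φ(63074) = 1 × 10 × 46 × 60 = 27600.

27600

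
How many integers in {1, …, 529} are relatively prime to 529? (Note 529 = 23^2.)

506

φ(529) = 529 · (1 − 1/23)
       = 529 · 22/23 = 506.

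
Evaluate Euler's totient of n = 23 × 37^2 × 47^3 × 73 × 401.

φ(23) = 23 − 1 = 22.
φ(37^2) = 37^2 − 37^1 = 1369 − 37 = 1332.
φ(47^3) = 47^3 − 47^2 = 103823 − 2209 = 101614.
φ(73) = 73 − 1 = 72.
φ(401) = 401 − 1 = 400.
Multiply: 22 · 1332 · 101614 · 72 · 400 = 85757663692800.

85757663692800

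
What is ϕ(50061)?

28800

First factor: 50061 = 3 · 11 · 37 · 41.
φ(3) = 3 − 1 = 2.
φ(11) = 11 − 1 = 10.
φ(37) = 37 − 1 = 36.
φ(41) = 41 − 1 = 40.
Since φ is multiplicative, φ(50061) = 2 · 10 · 36 · 40 = 28800.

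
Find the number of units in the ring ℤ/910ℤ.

288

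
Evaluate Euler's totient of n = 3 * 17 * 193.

6144

φ(9843) = 9843 · (1 − 1/3) · (1 − 1/17) · (1 − 1/193)
       = 9843 · 6144/9843 = 6144.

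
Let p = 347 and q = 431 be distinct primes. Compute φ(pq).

148780

φ(347) = 347 − 1 = 346.
φ(431) = 431 − 1 = 430.
Multiply: 346 · 430 = 148780.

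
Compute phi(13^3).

φ(13^3) = 13^3 − 13^2 = 2197 − 169 = 2028.

2028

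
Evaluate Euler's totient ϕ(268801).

268801 = 13 · 23 · 29 · 31.
φ(268801) = 268801 · (1 − 1/13) · (1 − 1/23) · (1 − 1/29) · (1 − 1/31)
       = 268801 · 221760/268801 = 221760.

221760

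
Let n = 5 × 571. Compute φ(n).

2280

φ(5) = 5 − 1 = 4.
φ(571) = 571 − 1 = 570.
φ(2855) = 4 × 570 = 2280.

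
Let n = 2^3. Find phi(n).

φ(8) = 8 · (1 − 1/2)
       = 8 · 1/2 = 4.

4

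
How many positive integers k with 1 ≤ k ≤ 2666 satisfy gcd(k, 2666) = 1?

Factor 2666: 2666 = 2 * 31 * 43.
φ(2666) = 2666 · (1 − 1/2) · (1 − 1/31) · (1 − 1/43)
       = 2666 · 1260/2666 = 1260.

1260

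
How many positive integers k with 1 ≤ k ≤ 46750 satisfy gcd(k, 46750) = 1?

16000

Factor 46750: 46750 = 2 · 5**3 · 11 · 17.
φ(2) = 2 − 1 = 1.
φ(5^3) = 5^2·(5−1) = 25·4 = 100.
φ(11) = 11 − 1 = 10.
φ(17) = 17 − 1 = 16.
φ(46750) = 1 × 100 × 10 × 16 = 16000.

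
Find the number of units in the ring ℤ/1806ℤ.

504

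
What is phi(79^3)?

φ(493039) = 493039 · (1 − 1/79)
       = 493039 · 78/79 = 486798.

486798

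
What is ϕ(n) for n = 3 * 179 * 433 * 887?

136259712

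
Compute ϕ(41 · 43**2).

φ(75809) = 75809 · (1 − 1/41) · (1 − 1/43)
       = 75809 · 1680/1763 = 72240.

72240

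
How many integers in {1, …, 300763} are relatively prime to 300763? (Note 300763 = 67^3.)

φ(67^3) = 67^2·(67−1) = 4489·66 = 296274.

296274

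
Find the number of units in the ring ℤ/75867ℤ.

75867 = 3 * 11**3 * 19.
φ(3) = 3 − 1 = 2.
φ(11^3) = 11^3 − 11^2 = 1331 − 121 = 1210.
φ(19) = 19 − 1 = 18.
Multiply: 2 · 1210 · 18 = 43560.

43560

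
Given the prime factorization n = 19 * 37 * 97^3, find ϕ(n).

585315072

φ(19) = 19 − 1 = 18.
φ(37) = 37 − 1 = 36.
φ(97^3) = 97^2·(97−1) = 9409·96 = 903264.
φ(641609119) = 18 × 36 × 903264 = 585315072.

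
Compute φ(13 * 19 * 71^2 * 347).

φ(13) = 13 − 1 = 12.
φ(19) = 19 − 1 = 18.
φ(71^2) = 71^2 − 71^1 = 5041 − 71 = 4970.
φ(347) = 347 − 1 = 346.
Multiply: 12 · 18 · 4970 · 346 = 371437920.

371437920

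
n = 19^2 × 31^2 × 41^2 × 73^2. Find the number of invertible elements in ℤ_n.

φ(3107735317129) = 3107735317129 · (1 − 1/19) · (1 − 1/31) · (1 − 1/41) · (1 − 1/73)
       = 3107735317129 · 1555200/1762877 = 2741626310400.

2741626310400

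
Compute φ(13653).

13653 = 3^2 × 37 × 41.
φ(13653) = 13653 · (1 − 1/3) · (1 − 1/37) · (1 − 1/41)
       = 13653 · 2880/4551 = 8640.

8640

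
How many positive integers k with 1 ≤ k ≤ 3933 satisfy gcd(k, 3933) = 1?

First factor: 3933 = 3^2 * 19 * 23.
φ(3933) = 3933 · (1 − 1/3) · (1 − 1/19) · (1 − 1/23)
       = 3933 · 792/1311 = 2376.

2376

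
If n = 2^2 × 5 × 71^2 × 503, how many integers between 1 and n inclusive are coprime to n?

19959520

φ(50712460) = 50712460 · (1 − 1/2) · (1 − 1/5) · (1 − 1/71) · (1 − 1/503)
       = 50712460 · 140560/357130 = 19959520.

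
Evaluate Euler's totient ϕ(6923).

5544

6923 = 7 × 23 × 43.
φ(6923) = 6923 · (1 − 1/7) · (1 − 1/23) · (1 − 1/43)
       = 6923 · 5544/6923 = 5544.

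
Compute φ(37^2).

φ(1369) = 1369 · (1 − 1/37)
       = 1369 · 36/37 = 1332.

1332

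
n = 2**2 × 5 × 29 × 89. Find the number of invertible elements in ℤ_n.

19712

φ(51620) = 51620 · (1 − 1/2) · (1 − 1/5) · (1 − 1/29) · (1 − 1/89)
       = 51620 · 9856/25810 = 19712.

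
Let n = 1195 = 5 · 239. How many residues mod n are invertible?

952

φ(5) = 5 − 1 = 4.
φ(239) = 239 − 1 = 238.
Multiply: 4 · 238 = 952.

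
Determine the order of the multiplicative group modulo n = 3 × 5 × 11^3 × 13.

116160

φ(259545) = 259545 · (1 − 1/3) · (1 − 1/5) · (1 − 1/11) · (1 − 1/13)
       = 259545 · 960/2145 = 116160.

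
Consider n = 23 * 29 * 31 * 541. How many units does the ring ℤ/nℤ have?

φ(23) = 23 − 1 = 22.
φ(29) = 29 − 1 = 28.
φ(31) = 31 − 1 = 30.
φ(541) = 541 − 1 = 540.
Multiply: 22 · 28 · 30 · 540 = 9979200.

9979200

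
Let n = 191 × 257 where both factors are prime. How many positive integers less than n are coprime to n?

φ(191) = 191 − 1 = 190.
φ(257) = 257 − 1 = 256.
φ(49087) = 190 × 256 = 48640.

48640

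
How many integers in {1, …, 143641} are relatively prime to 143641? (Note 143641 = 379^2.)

143262

φ(143641) = 143641 · (1 − 1/379)
       = 143641 · 378/379 = 143262.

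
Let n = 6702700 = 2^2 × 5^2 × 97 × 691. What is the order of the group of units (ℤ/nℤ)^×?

2649600

φ(2^2) = 2^2 − 2^1 = 4 − 2 = 2.
φ(5^2) = 5^2 − 5^1 = 25 − 5 = 20.
φ(97) = 97 − 1 = 96.
φ(691) = 691 − 1 = 690.
φ(6702700) = 2 × 20 × 96 × 690 = 2649600.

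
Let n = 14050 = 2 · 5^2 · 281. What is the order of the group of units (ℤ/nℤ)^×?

5600

φ(2) = 2 − 1 = 1.
φ(5^2) = 5^1·(5−1) = 5·4 = 20.
φ(281) = 281 − 1 = 280.
Since φ is multiplicative, φ(14050) = 1 · 20 · 280 = 5600.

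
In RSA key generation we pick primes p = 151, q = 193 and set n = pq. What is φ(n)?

28800

φ(151) = 151 − 1 = 150.
φ(193) = 193 − 1 = 192.
Since φ is multiplicative, φ(29143) = 150 · 192 = 28800.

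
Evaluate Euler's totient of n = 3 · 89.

176

φ(3) = 3 − 1 = 2.
φ(89) = 89 − 1 = 88.
Since φ is multiplicative, φ(267) = 2 · 88 = 176.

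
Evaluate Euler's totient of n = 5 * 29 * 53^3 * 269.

4384377088

φ(5) = 5 − 1 = 4.
φ(29) = 29 − 1 = 28.
φ(53^3) = 53^2·(53−1) = 2809·52 = 146068.
φ(269) = 269 − 1 = 268.
Multiply: 4 · 28 · 146068 · 268 = 4384377088.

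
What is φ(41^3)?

φ(41^3) = 41^2·(41−1) = 1681·40 = 67240.

67240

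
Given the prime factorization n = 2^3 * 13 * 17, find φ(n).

768

φ(2^3) = 2^2·(2−1) = 4·1 = 4.
φ(13) = 13 − 1 = 12.
φ(17) = 17 − 1 = 16.
φ(1768) = 4 × 12 × 16 = 768.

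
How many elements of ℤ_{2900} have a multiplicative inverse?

2900 = 2^2 × 5^2 × 29.
φ(2900) = 2900 · (1 − 1/2) · (1 − 1/5) · (1 − 1/29)
       = 2900 · 112/290 = 1120.

1120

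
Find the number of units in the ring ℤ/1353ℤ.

800

First factor: 1353 = 3 * 11 * 41.
φ(1353) = 1353 · (1 − 1/3) · (1 − 1/11) · (1 − 1/41)
       = 1353 · 800/1353 = 800.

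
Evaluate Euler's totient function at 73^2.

φ(73^2) = 73^2 − 73^1 = 5329 − 73 = 5256.

5256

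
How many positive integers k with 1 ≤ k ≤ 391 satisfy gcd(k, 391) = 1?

Factor 391: 391 = 17 × 23.
φ(17) = 17 − 1 = 16.
φ(23) = 23 − 1 = 22.
Multiply: 16 · 22 = 352.

352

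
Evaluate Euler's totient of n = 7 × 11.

φ(77) = 77 · (1 − 1/7) · (1 − 1/11)
       = 77 · 60/77 = 60.

60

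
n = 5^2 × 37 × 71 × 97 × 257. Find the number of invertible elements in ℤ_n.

1238630400

φ(1637212075) = 1637212075 · (1 − 1/5) · (1 − 1/37) · (1 − 1/71) · (1 − 1/97) · (1 − 1/257)
       = 1637212075 · 247726080/327442415 = 1238630400.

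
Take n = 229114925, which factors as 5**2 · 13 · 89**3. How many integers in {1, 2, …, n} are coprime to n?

167291520

φ(229114925) = 229114925 · (1 − 1/5) · (1 − 1/13) · (1 − 1/89)
       = 229114925 · 4224/5785 = 167291520.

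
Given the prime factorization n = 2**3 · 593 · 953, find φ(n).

φ(2^3) = 2^3 − 2^2 = 8 − 4 = 4.
φ(593) = 593 − 1 = 592.
φ(953) = 953 − 1 = 952.
φ(4521032) = 4 × 592 × 952 = 2254336.

2254336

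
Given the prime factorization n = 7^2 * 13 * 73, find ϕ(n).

φ(7^2) = 7^1·(7−1) = 7·6 = 42.
φ(13) = 13 − 1 = 12.
φ(73) = 73 − 1 = 72.
φ(46501) = 42 × 12 × 72 = 36288.

36288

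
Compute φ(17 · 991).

φ(16847) = 16847 · (1 − 1/17) · (1 − 1/991)
       = 16847 · 15840/16847 = 15840.

15840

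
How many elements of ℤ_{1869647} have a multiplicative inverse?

Factor 1869647: 1869647 = 13**3 * 23 * 37.
φ(1869647) = 1869647 · (1 − 1/13) · (1 − 1/23) · (1 − 1/37)
       = 1869647 · 9504/11063 = 1606176.

1606176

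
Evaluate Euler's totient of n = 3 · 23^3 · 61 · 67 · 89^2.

φ(1181651508627) = 1181651508627 · (1 − 1/3) · (1 − 1/23) · (1 − 1/61) · (1 − 1/67) · (1 − 1/89)
       = 1181651508627 · 15333120/25098267 = 721898622720.

721898622720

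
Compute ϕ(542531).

542531 = 11 · 31 · 37 · 43.
φ(11) = 11 − 1 = 10.
φ(31) = 31 − 1 = 30.
φ(37) = 37 − 1 = 36.
φ(43) = 43 − 1 = 42.
Since φ is multiplicative, φ(542531) = 10 · 30 · 36 · 42 = 453600.

453600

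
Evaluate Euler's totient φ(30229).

Prime factorization: 30229 = 19 × 37 × 43.
φ(30229) = 30229 · (1 − 1/19) · (1 − 1/37) · (1 − 1/43)
       = 30229 · 27216/30229 = 27216.

27216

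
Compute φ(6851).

6851 = 13 * 17 * 31.
φ(6851) = 6851 · (1 − 1/13) · (1 − 1/17) · (1 − 1/31)
       = 6851 · 5760/6851 = 5760.

5760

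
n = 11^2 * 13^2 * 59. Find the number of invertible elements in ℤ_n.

995280

φ(11^2) = 11^1·(11−1) = 11·10 = 110.
φ(13^2) = 13^1·(13−1) = 13·12 = 156.
φ(59) = 59 − 1 = 58.
Since φ is multiplicative, φ(1206491) = 110 · 156 · 58 = 995280.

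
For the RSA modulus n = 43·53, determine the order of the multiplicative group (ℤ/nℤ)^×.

φ(n) = (p − 1)(q − 1) = (43−1)(53−1) = 42·52 = 2184.

2184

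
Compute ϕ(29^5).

19803868

φ(29^5) = 29^5 − 29^4 = 20511149 − 707281 = 19803868.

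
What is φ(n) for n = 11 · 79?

780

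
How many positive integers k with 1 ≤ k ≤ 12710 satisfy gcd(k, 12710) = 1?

4800

First factor: 12710 = 2 · 5 · 31 · 41.
φ(12710) = 12710 · (1 − 1/2) · (1 − 1/5) · (1 − 1/31) · (1 − 1/41)
       = 12710 · 4800/12710 = 4800.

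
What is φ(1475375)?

1008000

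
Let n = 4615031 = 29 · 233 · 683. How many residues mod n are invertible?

φ(4615031) = 4615031 · (1 − 1/29) · (1 − 1/233) · (1 − 1/683)
       = 4615031 · 4430272/4615031 = 4430272.

4430272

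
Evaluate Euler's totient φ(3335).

3335 = 5 × 23 × 29.
φ(5) = 5 − 1 = 4.
φ(23) = 23 − 1 = 22.
φ(29) = 29 − 1 = 28.
φ(3335) = 4 × 22 × 28 = 2464.

2464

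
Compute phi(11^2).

φ(121) = 121 · (1 − 1/11)
       = 121 · 10/11 = 110.

110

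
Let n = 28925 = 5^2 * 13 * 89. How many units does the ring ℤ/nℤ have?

φ(28925) = 28925 · (1 − 1/5) · (1 − 1/13) · (1 − 1/89)
       = 28925 · 4224/5785 = 21120.

21120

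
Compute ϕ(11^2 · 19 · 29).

55440

φ(11^2) = 11^2 − 11^1 = 121 − 11 = 110.
φ(19) = 19 − 1 = 18.
φ(29) = 29 − 1 = 28.
φ(66671) = 110 × 18 × 28 = 55440.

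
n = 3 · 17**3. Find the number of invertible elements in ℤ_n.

9248

φ(3) = 3 − 1 = 2.
φ(17^3) = 17^2·(17−1) = 289·16 = 4624.
Since φ is multiplicative, φ(14739) = 2 · 4624 = 9248.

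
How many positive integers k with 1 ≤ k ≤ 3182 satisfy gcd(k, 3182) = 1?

1512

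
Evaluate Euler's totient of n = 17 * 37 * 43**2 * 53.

54093312

φ(61640113) = 61640113 · (1 − 1/17) · (1 − 1/37) · (1 − 1/43) · (1 − 1/53)
       = 61640113 · 1257984/1433491 = 54093312.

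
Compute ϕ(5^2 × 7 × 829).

99360

φ(5^2) = 5^1·(5−1) = 5·4 = 20.
φ(7) = 7 − 1 = 6.
φ(829) = 829 − 1 = 828.
Since φ is multiplicative, φ(145075) = 20 · 6 · 828 = 99360.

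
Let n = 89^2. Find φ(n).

7832

φ(89^2) = 89^1·(89−1) = 89·88 = 7832.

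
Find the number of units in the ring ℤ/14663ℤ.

14663 = 11 · 31 · 43.
φ(14663) = 14663 · (1 − 1/11) · (1 − 1/31) · (1 − 1/43)
       = 14663 · 12600/14663 = 12600.

12600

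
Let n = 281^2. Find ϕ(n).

φ(281^2) = 281^1·(281−1) = 281·280 = 78680.

78680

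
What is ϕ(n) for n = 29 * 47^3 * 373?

1058411424

φ(29) = 29 − 1 = 28.
φ(47^3) = 47^3 − 47^2 = 103823 − 2209 = 101614.
φ(373) = 373 − 1 = 372.
Since φ is multiplicative, φ(1123053391) = 28 · 101614 · 372 = 1058411424.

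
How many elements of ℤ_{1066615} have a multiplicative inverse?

Factor 1066615: 1066615 = 5 · 11**2 · 41 · 43.
φ(1066615) = 1066615 · (1 − 1/5) · (1 − 1/11) · (1 − 1/41) · (1 − 1/43)
       = 1066615 · 67200/96965 = 739200.

739200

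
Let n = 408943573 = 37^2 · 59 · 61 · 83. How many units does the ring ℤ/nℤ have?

380099520

φ(37^2) = 37^1·(37−1) = 37·36 = 1332.
φ(59) = 59 − 1 = 58.
φ(61) = 61 − 1 = 60.
φ(83) = 83 − 1 = 82.
Since φ is multiplicative, φ(408943573) = 1332 · 58 · 60 · 82 = 380099520.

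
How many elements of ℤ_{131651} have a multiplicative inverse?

112320

Factor 131651: 131651 = 13**2 · 19 · 41.
φ(131651) = 131651 · (1 − 1/13) · (1 − 1/19) · (1 − 1/41)
       = 131651 · 8640/10127 = 112320.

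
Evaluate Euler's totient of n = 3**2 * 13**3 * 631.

7665840

φ(12476763) = 12476763 · (1 − 1/3) · (1 − 1/13) · (1 − 1/631)
       = 12476763 · 15120/24609 = 7665840.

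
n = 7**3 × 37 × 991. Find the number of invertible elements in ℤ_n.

10478160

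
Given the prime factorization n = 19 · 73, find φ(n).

1296

φ(1387) = 1387 · (1 − 1/19) · (1 − 1/73)
       = 1387 · 1296/1387 = 1296.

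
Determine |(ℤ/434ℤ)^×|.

180

Factor 434: 434 = 2 · 7 · 31.
φ(2) = 2 − 1 = 1.
φ(7) = 7 − 1 = 6.
φ(31) = 31 − 1 = 30.
Multiply: 1 · 6 · 30 = 180.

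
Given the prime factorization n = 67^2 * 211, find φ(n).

φ(67^2) = 67^1·(67−1) = 67·66 = 4422.
φ(211) = 211 − 1 = 210.
Since φ is multiplicative, φ(947179) = 4422 · 210 = 928620.

928620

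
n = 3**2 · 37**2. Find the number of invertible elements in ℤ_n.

7992

φ(12321) = 12321 · (1 − 1/3) · (1 − 1/37)
       = 12321 · 72/111 = 7992.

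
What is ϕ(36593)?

33264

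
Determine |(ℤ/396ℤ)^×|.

Factor 396: 396 = 2**2 · 3**2 · 11.
φ(396) = 396 · (1 − 1/2) · (1 − 1/3) · (1 − 1/11)
       = 396 · 20/66 = 120.

120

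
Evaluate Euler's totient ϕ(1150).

440

1150 = 2 · 5**2 · 23.
φ(1150) = 1150 · (1 − 1/2) · (1 − 1/5) · (1 − 1/23)
       = 1150 · 88/230 = 440.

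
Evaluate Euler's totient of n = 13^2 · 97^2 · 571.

828023040

φ(13^2) = 13^2 − 13^1 = 169 − 13 = 156.
φ(97^2) = 97^2 − 97^1 = 9409 − 97 = 9312.
φ(571) = 571 − 1 = 570.
Multiply: 156 · 9312 · 570 = 828023040.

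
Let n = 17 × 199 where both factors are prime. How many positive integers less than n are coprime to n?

3168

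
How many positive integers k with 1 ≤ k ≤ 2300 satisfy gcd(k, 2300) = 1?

Prime factorization: 2300 = 2^2 × 5^2 × 23.
φ(2^2) = 2^1·(2−1) = 2·1 = 2.
φ(5^2) = 5^2 − 5^1 = 25 − 5 = 20.
φ(23) = 23 − 1 = 22.
Multiply: 2 · 20 · 22 = 880.

880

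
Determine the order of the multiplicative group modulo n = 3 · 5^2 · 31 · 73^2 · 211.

1324512000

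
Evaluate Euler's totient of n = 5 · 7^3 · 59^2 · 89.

354135936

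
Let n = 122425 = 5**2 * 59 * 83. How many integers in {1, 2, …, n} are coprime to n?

95120

φ(5^2) = 5^2 − 5^1 = 25 − 5 = 20.
φ(59) = 59 − 1 = 58.
φ(83) = 83 − 1 = 82.
Multiply: 20 · 58 · 82 = 95120.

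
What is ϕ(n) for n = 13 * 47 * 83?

φ(50713) = 50713 · (1 − 1/13) · (1 − 1/47) · (1 − 1/83)
       = 50713 · 45264/50713 = 45264.

45264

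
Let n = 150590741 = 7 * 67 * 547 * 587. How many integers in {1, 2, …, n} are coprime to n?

126702576

φ(7) = 7 − 1 = 6.
φ(67) = 67 − 1 = 66.
φ(547) = 547 − 1 = 546.
φ(587) = 587 − 1 = 586.
Since φ is multiplicative, φ(150590741) = 6 · 66 · 546 · 586 = 126702576.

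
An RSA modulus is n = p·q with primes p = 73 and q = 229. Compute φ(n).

16416

φ(16717) = 16717 · (1 − 1/73) · (1 − 1/229)
       = 16717 · 16416/16717 = 16416.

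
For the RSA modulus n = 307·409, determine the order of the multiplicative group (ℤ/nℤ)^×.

124848

φ(125563) = 125563 · (1 − 1/307) · (1 − 1/409)
       = 125563 · 124848/125563 = 124848.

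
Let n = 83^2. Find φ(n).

6806

φ(83^2) = 83^1·(83−1) = 83·82 = 6806.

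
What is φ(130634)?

52920

Prime factorization: 130634 = 2 * 7^2 * 31 * 43.
φ(2) = 2 − 1 = 1.
φ(7^2) = 7^2 − 7^1 = 49 − 7 = 42.
φ(31) = 31 − 1 = 30.
φ(43) = 43 − 1 = 42.
φ(130634) = 1 × 42 × 30 × 42 = 52920.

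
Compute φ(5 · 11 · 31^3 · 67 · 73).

5480006400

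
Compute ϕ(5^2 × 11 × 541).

φ(148775) = 148775 · (1 − 1/5) · (1 − 1/11) · (1 − 1/541)
       = 148775 · 21600/29755 = 108000.

108000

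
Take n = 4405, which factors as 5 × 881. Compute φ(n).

3520

φ(5) = 5 − 1 = 4.
φ(881) = 881 − 1 = 880.
Multiply: 4 · 880 = 3520.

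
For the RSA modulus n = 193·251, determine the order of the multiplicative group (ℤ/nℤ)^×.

48000

φ(n) = (p − 1)(q − 1) = (193−1)(251−1) = 192·250 = 48000.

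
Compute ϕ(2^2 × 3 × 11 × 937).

37440

φ(2^2) = 2^2 − 2^1 = 4 − 2 = 2.
φ(3) = 3 − 1 = 2.
φ(11) = 11 − 1 = 10.
φ(937) = 937 − 1 = 936.
Since φ is multiplicative, φ(123684) = 2 · 2 · 10 · 936 = 37440.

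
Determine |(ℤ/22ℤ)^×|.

10

Factor 22: 22 = 2 · 11.
φ(2) = 2 − 1 = 1.
φ(11) = 11 − 1 = 10.
Multiply: 1 · 10 = 10.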